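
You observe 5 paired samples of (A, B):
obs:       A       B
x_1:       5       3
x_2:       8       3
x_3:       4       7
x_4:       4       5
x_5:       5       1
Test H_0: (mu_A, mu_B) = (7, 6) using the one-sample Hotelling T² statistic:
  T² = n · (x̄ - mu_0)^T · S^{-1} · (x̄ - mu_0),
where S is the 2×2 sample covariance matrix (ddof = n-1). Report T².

Step 1 — sample mean vector:
  mean(A) = (5 + 8 + 4 + 4 + 5) / 5 = 26/5 = 5.2
  mean(B) = (3 + 3 + 7 + 5 + 1) / 5 = 19/5 = 3.8
  x̄ = (5.2, 3.8),  deviation x̄ - mu_0 = (5.2, 3.8) - (7, 6) = (-1.8, -2.2).

Step 2 — sample covariance matrix, S[i,j] = (1/(n-1)) · Σ_k (x_{k,i} - mean_i) · (x_{k,j} - mean_j), divisor n-1 = 4:
  S[A,A] = ((-0.2)·(-0.2) + (2.8)·(2.8) + (-1.2)·(-1.2) + (-1.2)·(-1.2) + (-0.2)·(-0.2)) / 4 = 10.8/4 = 2.7
  S[A,B] = ((-0.2)·(-0.8) + (2.8)·(-0.8) + (-1.2)·(3.2) + (-1.2)·(1.2) + (-0.2)·(-2.8)) / 4 = -6.8/4 = -1.7
  S[B,B] = ((-0.8)·(-0.8) + (-0.8)·(-0.8) + (3.2)·(3.2) + (1.2)·(1.2) + (-2.8)·(-2.8)) / 4 = 20.8/4 = 5.2
  S = [[2.7, -1.7],
 [-1.7, 5.2]].

Step 3 — invert S. det(S) = 2.7·5.2 - (-1.7)² = 11.15.
  S^{-1} = (1/det) · [[d, -b], [-b, a]] = [[0.4664, 0.1525],
 [0.1525, 0.2422]].

Step 4 — quadratic form (x̄ - mu_0)^T · S^{-1} · (x̄ - mu_0):
  S^{-1} · (x̄ - mu_0) = (-1.1749, -0.8072),
  (x̄ - mu_0)^T · [...] = (-1.8)·(-1.1749) + (-2.2)·(-0.8072) = 3.8906.

Step 5 — scale by n: T² = 5 · 3.8906 = 19.4529.

T² ≈ 19.4529


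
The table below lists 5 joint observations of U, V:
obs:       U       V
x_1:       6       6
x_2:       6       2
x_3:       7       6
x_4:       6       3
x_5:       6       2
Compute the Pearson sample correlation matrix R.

Step 1 — column means:
  mean(U) = (6 + 6 + 7 + 6 + 6) / 5 = 31/5 = 6.2
  mean(V) = (6 + 2 + 6 + 3 + 2) / 5 = 19/5 = 3.8

Step 2 — sample variances and covariances s[i,j] = (1/(n-1)) · Σ_k (x_{k,i} - mean_i) · (x_{k,j} - mean_j), with n-1 = 4:
  s[U,U] = ((-0.2)·(-0.2) + (-0.2)·(-0.2) + (0.8)·(0.8) + (-0.2)·(-0.2) + (-0.2)·(-0.2)) / 4 = 0.8/4 = 0.2
  s[U,V] = ((-0.2)·(2.2) + (-0.2)·(-1.8) + (0.8)·(2.2) + (-0.2)·(-0.8) + (-0.2)·(-1.8)) / 4 = 2.2/4 = 0.55
  s[V,V] = ((2.2)·(2.2) + (-1.8)·(-1.8) + (2.2)·(2.2) + (-0.8)·(-0.8) + (-1.8)·(-1.8)) / 4 = 16.8/4 = 4.2
  Sample standard deviations s_i = √(s[i,i]):
  s(U) = √(0.2) = 0.4472
  s(V) = √(4.2) = 2.0494

Step 3 — r_{ij} = s_{ij} / (s_i · s_j):
  r[U,U] = 1 (diagonal).
  r[U,V] = 0.55 / (0.4472 · 2.0494) = 0.55 / 0.9165 = 0.6001
  r[V,V] = 1 (diagonal).

R is symmetric with unit diagonal. Assembling:

R = [[1, 0.6001],
 [0.6001, 1]]


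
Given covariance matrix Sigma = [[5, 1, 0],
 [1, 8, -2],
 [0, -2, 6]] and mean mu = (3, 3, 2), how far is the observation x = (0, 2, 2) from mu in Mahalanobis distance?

Step 1 — centre the observation: (x - mu) = (-3, -1, 0).

Step 2 — invert Sigma (cofactor / det for 3×3, or solve directly):
  Sigma^{-1} = [[0.2056, -0.028, -0.0093],
 [-0.028, 0.1402, 0.0467],
 [-0.0093, 0.0467, 0.1822]].

Step 3 — form the quadratic (x - mu)^T · Sigma^{-1} · (x - mu):
  Sigma^{-1} · (x - mu) = (-0.5888, -0.0561, -0.0187).
  (x - mu)^T · [Sigma^{-1} · (x - mu)] = (-3)·(-0.5888) + (-1)·(-0.0561) + (0)·(-0.0187) = 1.8224.

Step 4 — take square root: d = √(1.8224) ≈ 1.35.

d(x, mu) = √(1.8224) ≈ 1.35


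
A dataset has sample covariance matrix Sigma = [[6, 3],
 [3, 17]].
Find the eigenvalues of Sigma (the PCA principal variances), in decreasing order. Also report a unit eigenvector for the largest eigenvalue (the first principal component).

Step 1 — characteristic polynomial of 2×2 Sigma:
  det(Sigma - λI) = λ² - trace · λ + det = 0.
  trace = 6 + 17 = 23, det = 6·17 - (3)² = 93.
Step 2 — discriminant:
  Δ = trace² - 4·det = 529 - 372 = 157.
Step 3 — eigenvalues:
  λ = (trace ± √Δ)/2 = (23 ± 12.53)/2,
  λ_1 = 17.765,  λ_2 = 5.235.

Step 4 — unit eigenvector for λ_1: solve (Sigma - λ_1 I)v = 0. First row:
  (6 - 17.765)·v_x + (3)·v_y = 0, i.e. (-11.765)·v_x + (3)·v_y = 0,
  so v ∝ (b, λ_1 - a) = (3, 11.765) = u.
  ||u|| = √((3)² + (11.765)²) = √(147.4148) ≈ 12.1414,
  v_1 = u/||u|| ≈ (0.2471, 0.969) (||v_1|| = 1).

λ_1 = 17.765,  λ_2 = 5.235;  v_1 ≈ (0.2471, 0.969)


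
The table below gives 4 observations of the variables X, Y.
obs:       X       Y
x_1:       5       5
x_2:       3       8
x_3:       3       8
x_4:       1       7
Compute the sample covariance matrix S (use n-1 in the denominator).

Step 1 — column means:
  mean(X) = (5 + 3 + 3 + 1) / 4 = 12/4 = 3
  mean(Y) = (5 + 8 + 8 + 7) / 4 = 28/4 = 7

Step 2 — sample covariance S[i,j] = (1/(n-1)) · Σ_k (x_{k,i} - mean_i) · (x_{k,j} - mean_j), with n-1 = 3.
  S[X,X] = ((2)·(2) + (0)·(0) + (0)·(0) + (-2)·(-2)) / 3 = 8/3 = 2.6667
  S[X,Y] = ((2)·(-2) + (0)·(1) + (0)·(1) + (-2)·(0)) / 3 = -4/3 = -1.3333
  S[Y,Y] = ((-2)·(-2) + (1)·(1) + (1)·(1) + (0)·(0)) / 3 = 6/3 = 2

S is symmetric (S[j,i] = S[i,j]). Assembling:

S = [[2.6667, -1.3333],
 [-1.3333, 2]]


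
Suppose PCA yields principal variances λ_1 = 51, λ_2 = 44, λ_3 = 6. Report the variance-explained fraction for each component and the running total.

Step 1 — total variance = trace(Sigma) = Σ λ_i = 51 + 44 + 6 = 101.

Step 2 — fraction explained by component i = λ_i / Σ λ:
  PC1: 51/101 = 0.505
  PC2: 44/101 = 0.4356
  PC3: 6/101 = 0.0594

Step 3 — cumulative fraction after k components = (λ_1 + ... + λ_k) / Σ λ:
  k = 1: 51/101 = 0.505
  k = 2: (51 + 44)/101 = 95/101 = 0.9406
  k = 3: (51 + 44 + 6)/101 = 101/101 = 1

Summary (fraction, with percent):

explained: PC1 0.505 (50.5%), PC2 0.4356 (43.56%), PC3 0.0594 (5.94%);  cumulative: 0.505, 0.9406, 1


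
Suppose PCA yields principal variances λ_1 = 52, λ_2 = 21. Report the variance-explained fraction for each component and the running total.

Step 1 — total variance = trace(Sigma) = Σ λ_i = 52 + 21 = 73.

Step 2 — fraction explained by component i = λ_i / Σ λ:
  PC1: 52/73 = 0.7123
  PC2: 21/73 = 0.2877

Step 3 — cumulative fraction after k components = (λ_1 + ... + λ_k) / Σ λ:
  k = 1: 52/73 = 0.7123
  k = 2: (52 + 21)/73 = 73/73 = 1

Summary (fraction, with percent):

explained: PC1 0.7123 (71.23%), PC2 0.2877 (28.77%);  cumulative: 0.7123, 1


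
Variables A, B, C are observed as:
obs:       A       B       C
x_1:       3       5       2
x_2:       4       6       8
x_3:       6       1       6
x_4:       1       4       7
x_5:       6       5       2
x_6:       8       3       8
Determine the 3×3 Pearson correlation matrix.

Step 1 — column means:
  mean(A) = (3 + 4 + 6 + 1 + 6 + 8) / 6 = 28/6 = 4.6667
  mean(B) = (5 + 6 + 1 + 4 + 5 + 3) / 6 = 24/6 = 4
  mean(C) = (2 + 8 + 6 + 7 + 2 + 8) / 6 = 33/6 = 5.5

Step 2 — sample variances and covariances s[i,j] = (1/(n-1)) · Σ_k (x_{k,i} - mean_i) · (x_{k,j} - mean_j), with n-1 = 5:
  s[A,A] = ((-1.6667)·(-1.6667) + (-0.6667)·(-0.6667) + (1.3333)·(1.3333) + (-3.6667)·(-3.6667) + (1.3333)·(1.3333) + (3.3333)·(3.3333)) / 5 = 31.3333/5 = 6.2667
  s[A,B] = ((-1.6667)·(1) + (-0.6667)·(2) + (1.3333)·(-3) + (-3.6667)·(0) + (1.3333)·(1) + (3.3333)·(-1)) / 5 = -9/5 = -1.8
  s[A,C] = ((-1.6667)·(-3.5) + (-0.6667)·(2.5) + (1.3333)·(0.5) + (-3.6667)·(1.5) + (1.3333)·(-3.5) + (3.3333)·(2.5)) / 5 = 3/5 = 0.6
  s[B,B] = ((1)·(1) + (2)·(2) + (-3)·(-3) + (0)·(0) + (1)·(1) + (-1)·(-1)) / 5 = 16/5 = 3.2
  s[B,C] = ((1)·(-3.5) + (2)·(2.5) + (-3)·(0.5) + (0)·(1.5) + (1)·(-3.5) + (-1)·(2.5)) / 5 = -6/5 = -1.2
  s[C,C] = ((-3.5)·(-3.5) + (2.5)·(2.5) + (0.5)·(0.5) + (1.5)·(1.5) + (-3.5)·(-3.5) + (2.5)·(2.5)) / 5 = 39.5/5 = 7.9
  Sample standard deviations s_i = √(s[i,i]):
  s(A) = √(6.2667) = 2.5033
  s(B) = √(3.2) = 1.7889
  s(C) = √(7.9) = 2.8107

Step 3 — r_{ij} = s_{ij} / (s_i · s_j):
  r[A,A] = 1 (diagonal).
  r[A,B] = -1.8 / (2.5033 · 1.7889) = -1.8 / 4.4781 = -0.402
  r[A,C] = 0.6 / (2.5033 · 2.8107) = 0.6 / 7.0361 = 0.0853
  r[B,B] = 1 (diagonal).
  r[B,C] = -1.2 / (1.7889 · 2.8107) = -1.2 / 5.0279 = -0.2387
  r[C,C] = 1 (diagonal).

R is symmetric with unit diagonal. Assembling:

R = [[1, -0.402, 0.0853],
 [-0.402, 1, -0.2387],
 [0.0853, -0.2387, 1]]


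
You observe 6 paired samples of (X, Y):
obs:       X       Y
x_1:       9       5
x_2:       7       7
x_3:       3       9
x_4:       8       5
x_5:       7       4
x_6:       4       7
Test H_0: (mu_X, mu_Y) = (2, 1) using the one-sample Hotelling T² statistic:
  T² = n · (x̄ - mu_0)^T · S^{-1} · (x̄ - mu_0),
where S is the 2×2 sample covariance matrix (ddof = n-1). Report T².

Step 1 — sample mean vector:
  mean(X) = (9 + 7 + 3 + 8 + 7 + 4) / 6 = 38/6 = 6.3333
  mean(Y) = (5 + 7 + 9 + 5 + 4 + 7) / 6 = 37/6 = 6.1667
  x̄ = (6.3333, 6.1667),  deviation x̄ - mu_0 = (6.3333, 6.1667) - (2, 1) = (4.3333, 5.1667).

Step 2 — sample covariance matrix, S[i,j] = (1/(n-1)) · Σ_k (x_{k,i} - mean_i) · (x_{k,j} - mean_j), divisor n-1 = 5:
  S[X,X] = ((2.6667)·(2.6667) + (0.6667)·(0.6667) + (-3.3333)·(-3.3333) + (1.6667)·(1.6667) + (0.6667)·(0.6667) + (-2.3333)·(-2.3333)) / 5 = 27.3333/5 = 5.4667
  S[X,Y] = ((2.6667)·(-1.1667) + (0.6667)·(0.8333) + (-3.3333)·(2.8333) + (1.6667)·(-1.1667) + (0.6667)·(-2.1667) + (-2.3333)·(0.8333)) / 5 = -17.3333/5 = -3.4667
  S[Y,Y] = ((-1.1667)·(-1.1667) + (0.8333)·(0.8333) + (2.8333)·(2.8333) + (-1.1667)·(-1.1667) + (-2.1667)·(-2.1667) + (0.8333)·(0.8333)) / 5 = 16.8333/5 = 3.3667
  S = [[5.4667, -3.4667],
 [-3.4667, 3.3667]].

Step 3 — invert S. det(S) = 5.4667·3.3667 - (-3.4667)² = 6.3867.
  S^{-1} = (1/det) · [[d, -b], [-b, a]] = [[0.5271, 0.5428],
 [0.5428, 0.8559]].

Step 4 — quadratic form (x̄ - mu_0)^T · S^{-1} · (x̄ - mu_0):
  S^{-1} · (x̄ - mu_0) = (5.0887, 6.7745),
  (x̄ - mu_0)^T · [...] = (4.3333)·(5.0887) + (5.1667)·(6.7745) = 57.0529.

Step 5 — scale by n: T² = 6 · 57.0529 = 342.3173.

T² ≈ 342.3173


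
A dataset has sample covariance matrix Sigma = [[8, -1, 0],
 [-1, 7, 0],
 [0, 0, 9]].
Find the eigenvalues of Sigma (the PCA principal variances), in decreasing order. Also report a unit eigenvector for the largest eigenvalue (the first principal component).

Step 1 — characteristic polynomial p(λ) = det(λI - Sigma) = λ³ - tr·λ² + c_1·λ - det, where tr = trace, c_1 = sum of the principal 2×2 minors, det = det(Sigma):
  tr = 8 + 7 + 9 = 24,
  c_1 = (8·7 - (-1)²) + (8·9 - (0)²) + (7·9 - (0)²) = 55 + 72 + 63 = 190,
  det = 8·(7·9 - (0)²) - (-1)·((-1)·9 - (0)·(0)) + (0)·((-1)·(0) - 7·(0)) = 8·(63) - (-1)·(-9) + (0)·(0) = 495.
  So p(λ) = λ³ - 24λ² + 190λ - 495.
Step 2 — look for an integer root (rational root theorem: any rational root is an integer divisor of 495). Testing λ = 9:
  p(9) = 729 - 1944 + 1710 - 495 = 0  ✓
  Dividing out (λ - 9): p(λ) = (λ - 9)(λ² - 15λ + 55).
Step 3 — remaining eigenvalues from the quadratic λ² - 15λ + 55 = 0:
  Δ = 15² - 4·55 = 225 - 220 = 5,  λ = (15 ± √5)/2 = (15 ± 2.2361)/2 ≈ 8.618 or 6.382.
  Sorted: λ_1 = 9,  λ_2 = 8.618,  λ_3 = 6.382  (check: sum = 24 = tr ✓).

Step 4 — unit eigenvector for λ_1 = 9: v spans the null space of (Sigma - λ_1 I), whose rows are
  r_1 = (-1, -1, 0),  r_2 = (-1, -2, 0),  r_3 = (0, 0, 0).
  v is orthogonal to every row, so take v ∝ r_1 × r_2 = ((-1)·(0) - (0)·(-2), (0)·(-1) - (-1)·(0), (-1)·(-2) - (-1)·(-1)) = (0, 0, 1).
  Let u = (0, 0, 1).
  ||u|| = √((0)² + (0)² + (1)²) = √(1) = 1,  v_1 = u/||u|| ≈ (0, 0, 1) (||v_1|| = 1).

λ_1 = 9,  λ_2 = 8.618,  λ_3 = 6.382;  v_1 ≈ (0, 0, 1)


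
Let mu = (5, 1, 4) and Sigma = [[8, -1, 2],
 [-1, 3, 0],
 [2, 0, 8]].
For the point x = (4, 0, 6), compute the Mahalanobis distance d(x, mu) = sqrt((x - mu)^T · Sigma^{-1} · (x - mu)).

Step 1 — centre the observation: (x - mu) = (-1, -1, 2).

Step 2 — invert Sigma (cofactor / det for 3×3, or solve directly):
  Sigma^{-1} = [[0.1395, 0.0465, -0.0349],
 [0.0465, 0.3488, -0.0116],
 [-0.0349, -0.0116, 0.1337]].

Step 3 — form the quadratic (x - mu)^T · Sigma^{-1} · (x - mu):
  Sigma^{-1} · (x - mu) = (-0.2558, -0.4186, 0.314).
  (x - mu)^T · [Sigma^{-1} · (x - mu)] = (-1)·(-0.2558) + (-1)·(-0.4186) + (2)·(0.314) = 1.3023.

Step 4 — take square root: d = √(1.3023) ≈ 1.1412.

d(x, mu) = √(1.3023) ≈ 1.1412


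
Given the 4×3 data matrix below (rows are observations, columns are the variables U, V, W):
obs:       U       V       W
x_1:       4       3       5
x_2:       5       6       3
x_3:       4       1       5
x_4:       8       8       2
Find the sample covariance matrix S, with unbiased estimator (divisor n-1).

Step 1 — column means:
  mean(U) = (4 + 5 + 4 + 8) / 4 = 21/4 = 5.25
  mean(V) = (3 + 6 + 1 + 8) / 4 = 18/4 = 4.5
  mean(W) = (5 + 3 + 5 + 2) / 4 = 15/4 = 3.75

Step 2 — sample covariance S[i,j] = (1/(n-1)) · Σ_k (x_{k,i} - mean_i) · (x_{k,j} - mean_j), with n-1 = 3.
  S[U,U] = ((-1.25)·(-1.25) + (-0.25)·(-0.25) + (-1.25)·(-1.25) + (2.75)·(2.75)) / 3 = 10.75/3 = 3.5833
  S[U,V] = ((-1.25)·(-1.5) + (-0.25)·(1.5) + (-1.25)·(-3.5) + (2.75)·(3.5)) / 3 = 15.5/3 = 5.1667
  S[U,W] = ((-1.25)·(1.25) + (-0.25)·(-0.75) + (-1.25)·(1.25) + (2.75)·(-1.75)) / 3 = -7.75/3 = -2.5833
  S[V,V] = ((-1.5)·(-1.5) + (1.5)·(1.5) + (-3.5)·(-3.5) + (3.5)·(3.5)) / 3 = 29/3 = 9.6667
  S[V,W] = ((-1.5)·(1.25) + (1.5)·(-0.75) + (-3.5)·(1.25) + (3.5)·(-1.75)) / 3 = -13.5/3 = -4.5
  S[W,W] = ((1.25)·(1.25) + (-0.75)·(-0.75) + (1.25)·(1.25) + (-1.75)·(-1.75)) / 3 = 6.75/3 = 2.25

S is symmetric (S[j,i] = S[i,j]). Assembling:

S = [[3.5833, 5.1667, -2.5833],
 [5.1667, 9.6667, -4.5],
 [-2.5833, -4.5, 2.25]]


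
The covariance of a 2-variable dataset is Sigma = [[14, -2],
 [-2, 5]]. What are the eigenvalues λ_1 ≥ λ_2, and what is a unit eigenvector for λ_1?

Step 1 — characteristic polynomial of 2×2 Sigma:
  det(Sigma - λI) = λ² - trace · λ + det = 0.
  trace = 14 + 5 = 19, det = 14·5 - (-2)² = 66.
Step 2 — discriminant:
  Δ = trace² - 4·det = 361 - 264 = 97.
Step 3 — eigenvalues:
  λ = (trace ± √Δ)/2 = (19 ± 9.8489)/2,
  λ_1 = 14.4244,  λ_2 = 4.5756.

Step 4 — unit eigenvector for λ_1: solve (Sigma - λ_1 I)v = 0. First row:
  (14 - 14.4244)·v_x + (-2)·v_y = 0, i.e. (-0.4244)·v_x + (-2)·v_y = 0,
  so v ∝ (b, λ_1 - a) = (-2, 0.4244); multiply by -1 so the first entry is positive: u = (2, -0.4244).
  ||u|| = √((2)² + (-0.4244)²) = √(4.1801) ≈ 2.0445,
  v_1 = u/||u|| ≈ (0.9782, -0.2076) (||v_1|| = 1).

λ_1 = 14.4244,  λ_2 = 4.5756;  v_1 ≈ (0.9782, -0.2076)


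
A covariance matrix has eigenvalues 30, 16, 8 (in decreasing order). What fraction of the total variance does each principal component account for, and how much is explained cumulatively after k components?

Step 1 — total variance = trace(Sigma) = Σ λ_i = 30 + 16 + 8 = 54.

Step 2 — fraction explained by component i = λ_i / Σ λ:
  PC1: 30/54 = 0.5556
  PC2: 16/54 = 0.2963
  PC3: 8/54 = 0.1481

Step 3 — cumulative fraction after k components = (λ_1 + ... + λ_k) / Σ λ:
  k = 1: 30/54 = 0.5556
  k = 2: (30 + 16)/54 = 46/54 = 0.8519
  k = 3: (30 + 16 + 8)/54 = 54/54 = 1

Summary (fraction, with percent):

explained: PC1 0.5556 (55.56%), PC2 0.2963 (29.63%), PC3 0.1481 (14.81%);  cumulative: 0.5556, 0.8519, 1


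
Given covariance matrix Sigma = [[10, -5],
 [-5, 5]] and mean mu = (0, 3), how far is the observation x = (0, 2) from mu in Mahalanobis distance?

Step 1 — centre the observation: (x - mu) = (0, -1).

Step 2 — invert Sigma. det(Sigma) = 10·5 - (-5)² = 25.
  Sigma^{-1} = (1/det) · [[d, -b], [-b, a]] = [[0.2, 0.2],
 [0.2, 0.4]].

Step 3 — form the quadratic (x - mu)^T · Sigma^{-1} · (x - mu):
  Sigma^{-1} · (x - mu) = (-0.2, -0.4).
  (x - mu)^T · [Sigma^{-1} · (x - mu)] = (0)·(-0.2) + (-1)·(-0.4) = 0.4.

Step 4 — take square root: d = √(0.4) ≈ 0.6325.

d(x, mu) = √(0.4) ≈ 0.6325


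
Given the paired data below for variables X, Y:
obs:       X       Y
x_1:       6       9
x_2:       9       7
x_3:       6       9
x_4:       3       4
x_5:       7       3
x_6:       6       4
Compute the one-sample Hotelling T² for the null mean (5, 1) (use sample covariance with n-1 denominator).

Step 1 — sample mean vector:
  mean(X) = (6 + 9 + 6 + 3 + 7 + 6) / 6 = 37/6 = 6.1667
  mean(Y) = (9 + 7 + 9 + 4 + 3 + 4) / 6 = 36/6 = 6
  x̄ = (6.1667, 6),  deviation x̄ - mu_0 = (6.1667, 6) - (5, 1) = (1.1667, 5).

Step 2 — sample covariance matrix, S[i,j] = (1/(n-1)) · Σ_k (x_{k,i} - mean_i) · (x_{k,j} - mean_j), divisor n-1 = 5:
  S[X,X] = ((-0.1667)·(-0.1667) + (2.8333)·(2.8333) + (-0.1667)·(-0.1667) + (-3.1667)·(-3.1667) + (0.8333)·(0.8333) + (-0.1667)·(-0.1667)) / 5 = 18.8333/5 = 3.7667
  S[X,Y] = ((-0.1667)·(3) + (2.8333)·(1) + (-0.1667)·(3) + (-3.1667)·(-2) + (0.8333)·(-3) + (-0.1667)·(-2)) / 5 = 6/5 = 1.2
  S[Y,Y] = ((3)·(3) + (1)·(1) + (3)·(3) + (-2)·(-2) + (-3)·(-3) + (-2)·(-2)) / 5 = 36/5 = 7.2
  S = [[3.7667, 1.2],
 [1.2, 7.2]].

Step 3 — invert S. det(S) = 3.7667·7.2 - (1.2)² = 25.68.
  S^{-1} = (1/det) · [[d, -b], [-b, a]] = [[0.2804, -0.0467],
 [-0.0467, 0.1467]].

Step 4 — quadratic form (x̄ - mu_0)^T · S^{-1} · (x̄ - mu_0):
  S^{-1} · (x̄ - mu_0) = (0.0935, 0.6789),
  (x̄ - mu_0)^T · [...] = (1.1667)·(0.0935) + (5)·(0.6789) = 3.5034.

Step 5 — scale by n: T² = 6 · 3.5034 = 21.0202.

T² ≈ 21.0202


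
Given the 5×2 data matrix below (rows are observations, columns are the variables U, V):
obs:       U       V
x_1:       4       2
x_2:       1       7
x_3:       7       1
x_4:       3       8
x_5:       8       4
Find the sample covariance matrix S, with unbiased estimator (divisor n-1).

Step 1 — column means:
  mean(U) = (4 + 1 + 7 + 3 + 8) / 5 = 23/5 = 4.6
  mean(V) = (2 + 7 + 1 + 8 + 4) / 5 = 22/5 = 4.4

Step 2 — sample covariance S[i,j] = (1/(n-1)) · Σ_k (x_{k,i} - mean_i) · (x_{k,j} - mean_j), with n-1 = 4.
  S[U,U] = ((-0.6)·(-0.6) + (-3.6)·(-3.6) + (2.4)·(2.4) + (-1.6)·(-1.6) + (3.4)·(3.4)) / 4 = 33.2/4 = 8.3
  S[U,V] = ((-0.6)·(-2.4) + (-3.6)·(2.6) + (2.4)·(-3.4) + (-1.6)·(3.6) + (3.4)·(-0.4)) / 4 = -23.2/4 = -5.8
  S[V,V] = ((-2.4)·(-2.4) + (2.6)·(2.6) + (-3.4)·(-3.4) + (3.6)·(3.6) + (-0.4)·(-0.4)) / 4 = 37.2/4 = 9.3

S is symmetric (S[j,i] = S[i,j]). Assembling:

S = [[8.3, -5.8],
 [-5.8, 9.3]]


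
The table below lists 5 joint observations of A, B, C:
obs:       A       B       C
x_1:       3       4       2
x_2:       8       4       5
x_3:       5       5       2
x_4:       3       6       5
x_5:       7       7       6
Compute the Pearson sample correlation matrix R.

Step 1 — column means:
  mean(A) = (3 + 8 + 5 + 3 + 7) / 5 = 26/5 = 5.2
  mean(B) = (4 + 4 + 5 + 6 + 7) / 5 = 26/5 = 5.2
  mean(C) = (2 + 5 + 2 + 5 + 6) / 5 = 20/5 = 4

Step 2 — sample variances and covariances s[i,j] = (1/(n-1)) · Σ_k (x_{k,i} - mean_i) · (x_{k,j} - mean_j), with n-1 = 4:
  s[A,A] = ((-2.2)·(-2.2) + (2.8)·(2.8) + (-0.2)·(-0.2) + (-2.2)·(-2.2) + (1.8)·(1.8)) / 4 = 20.8/4 = 5.2
  s[A,B] = ((-2.2)·(-1.2) + (2.8)·(-1.2) + (-0.2)·(-0.2) + (-2.2)·(0.8) + (1.8)·(1.8)) / 4 = 0.8/4 = 0.2
  s[A,C] = ((-2.2)·(-2) + (2.8)·(1) + (-0.2)·(-2) + (-2.2)·(1) + (1.8)·(2)) / 4 = 9/4 = 2.25
  s[B,B] = ((-1.2)·(-1.2) + (-1.2)·(-1.2) + (-0.2)·(-0.2) + (0.8)·(0.8) + (1.8)·(1.8)) / 4 = 6.8/4 = 1.7
  s[B,C] = ((-1.2)·(-2) + (-1.2)·(1) + (-0.2)·(-2) + (0.8)·(1) + (1.8)·(2)) / 4 = 6/4 = 1.5
  s[C,C] = ((-2)·(-2) + (1)·(1) + (-2)·(-2) + (1)·(1) + (2)·(2)) / 4 = 14/4 = 3.5
  Sample standard deviations s_i = √(s[i,i]):
  s(A) = √(5.2) = 2.2804
  s(B) = √(1.7) = 1.3038
  s(C) = √(3.5) = 1.8708

Step 3 — r_{ij} = s_{ij} / (s_i · s_j):
  r[A,A] = 1 (diagonal).
  r[A,B] = 0.2 / (2.2804 · 1.3038) = 0.2 / 2.9732 = 0.0673
  r[A,C] = 2.25 / (2.2804 · 1.8708) = 2.25 / 4.2661 = 0.5274
  r[B,B] = 1 (diagonal).
  r[B,C] = 1.5 / (1.3038 · 1.8708) = 1.5 / 2.4393 = 0.6149
  r[C,C] = 1 (diagonal).

R is symmetric with unit diagonal. Assembling:

R = [[1, 0.0673, 0.5274],
 [0.0673, 1, 0.6149],
 [0.5274, 0.6149, 1]]


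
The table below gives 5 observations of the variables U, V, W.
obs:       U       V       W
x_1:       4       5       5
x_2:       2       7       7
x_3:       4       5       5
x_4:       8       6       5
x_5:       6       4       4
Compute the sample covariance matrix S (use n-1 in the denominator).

Step 1 — column means:
  mean(U) = (4 + 2 + 4 + 8 + 6) / 5 = 24/5 = 4.8
  mean(V) = (5 + 7 + 5 + 6 + 4) / 5 = 27/5 = 5.4
  mean(W) = (5 + 7 + 5 + 5 + 4) / 5 = 26/5 = 5.2

Step 2 — sample covariance S[i,j] = (1/(n-1)) · Σ_k (x_{k,i} - mean_i) · (x_{k,j} - mean_j), with n-1 = 4.
  S[U,U] = ((-0.8)·(-0.8) + (-2.8)·(-2.8) + (-0.8)·(-0.8) + (3.2)·(3.2) + (1.2)·(1.2)) / 4 = 20.8/4 = 5.2
  S[U,V] = ((-0.8)·(-0.4) + (-2.8)·(1.6) + (-0.8)·(-0.4) + (3.2)·(0.6) + (1.2)·(-1.4)) / 4 = -3.6/4 = -0.9
  S[U,W] = ((-0.8)·(-0.2) + (-2.8)·(1.8) + (-0.8)·(-0.2) + (3.2)·(-0.2) + (1.2)·(-1.2)) / 4 = -6.8/4 = -1.7
  S[V,V] = ((-0.4)·(-0.4) + (1.6)·(1.6) + (-0.4)·(-0.4) + (0.6)·(0.6) + (-1.4)·(-1.4)) / 4 = 5.2/4 = 1.3
  S[V,W] = ((-0.4)·(-0.2) + (1.6)·(1.8) + (-0.4)·(-0.2) + (0.6)·(-0.2) + (-1.4)·(-1.2)) / 4 = 4.6/4 = 1.15
  S[W,W] = ((-0.2)·(-0.2) + (1.8)·(1.8) + (-0.2)·(-0.2) + (-0.2)·(-0.2) + (-1.2)·(-1.2)) / 4 = 4.8/4 = 1.2

S is symmetric (S[j,i] = S[i,j]). Assembling:

S = [[5.2, -0.9, -1.7],
 [-0.9, 1.3, 1.15],
 [-1.7, 1.15, 1.2]]


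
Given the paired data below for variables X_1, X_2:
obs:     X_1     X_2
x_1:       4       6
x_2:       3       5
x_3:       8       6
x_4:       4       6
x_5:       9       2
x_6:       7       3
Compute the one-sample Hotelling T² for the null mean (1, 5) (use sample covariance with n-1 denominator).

Step 1 — sample mean vector:
  mean(X_1) = (4 + 3 + 8 + 4 + 9 + 7) / 6 = 35/6 = 5.8333
  mean(X_2) = (6 + 5 + 6 + 6 + 2 + 3) / 6 = 28/6 = 4.6667
  x̄ = (5.8333, 4.6667),  deviation x̄ - mu_0 = (5.8333, 4.6667) - (1, 5) = (4.8333, -0.3333).

Step 2 — sample covariance matrix, S[i,j] = (1/(n-1)) · Σ_k (x_{k,i} - mean_i) · (x_{k,j} - mean_j), divisor n-1 = 5:
  S[X_1,X_1] = ((-1.8333)·(-1.8333) + (-2.8333)·(-2.8333) + (2.1667)·(2.1667) + (-1.8333)·(-1.8333) + (3.1667)·(3.1667) + (1.1667)·(1.1667)) / 5 = 30.8333/5 = 6.1667
  S[X_1,X_2] = ((-1.8333)·(1.3333) + (-2.8333)·(0.3333) + (2.1667)·(1.3333) + (-1.8333)·(1.3333) + (3.1667)·(-2.6667) + (1.1667)·(-1.6667)) / 5 = -13.3333/5 = -2.6667
  S[X_2,X_2] = ((1.3333)·(1.3333) + (0.3333)·(0.3333) + (1.3333)·(1.3333) + (1.3333)·(1.3333) + (-2.6667)·(-2.6667) + (-1.6667)·(-1.6667)) / 5 = 15.3333/5 = 3.0667
  S = [[6.1667, -2.6667],
 [-2.6667, 3.0667]].

Step 3 — invert S. det(S) = 6.1667·3.0667 - (-2.6667)² = 11.8.
  S^{-1} = (1/det) · [[d, -b], [-b, a]] = [[0.2599, 0.226],
 [0.226, 0.5226]].

Step 4 — quadratic form (x̄ - mu_0)^T · S^{-1} · (x̄ - mu_0):
  S^{-1} · (x̄ - mu_0) = (1.1808, 0.9181),
  (x̄ - mu_0)^T · [...] = (4.8333)·(1.1808) + (-0.3333)·(0.9181) = 5.4011.

Step 5 — scale by n: T² = 6 · 5.4011 = 32.4068.

T² ≈ 32.4068


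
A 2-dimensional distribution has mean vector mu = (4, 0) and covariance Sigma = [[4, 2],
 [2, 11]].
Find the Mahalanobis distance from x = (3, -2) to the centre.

Step 1 — centre the observation: (x - mu) = (-1, -2).

Step 2 — invert Sigma. det(Sigma) = 4·11 - (2)² = 40.
  Sigma^{-1} = (1/det) · [[d, -b], [-b, a]] = [[0.275, -0.05],
 [-0.05, 0.1]].

Step 3 — form the quadratic (x - mu)^T · Sigma^{-1} · (x - mu):
  Sigma^{-1} · (x - mu) = (-0.175, -0.15).
  (x - mu)^T · [Sigma^{-1} · (x - mu)] = (-1)·(-0.175) + (-2)·(-0.15) = 0.475.

Step 4 — take square root: d = √(0.475) ≈ 0.6892.

d(x, mu) = √(0.475) ≈ 0.6892


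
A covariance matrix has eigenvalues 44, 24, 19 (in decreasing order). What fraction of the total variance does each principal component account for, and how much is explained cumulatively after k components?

Step 1 — total variance = trace(Sigma) = Σ λ_i = 44 + 24 + 19 = 87.

Step 2 — fraction explained by component i = λ_i / Σ λ:
  PC1: 44/87 = 0.5057
  PC2: 24/87 = 0.2759
  PC3: 19/87 = 0.2184

Step 3 — cumulative fraction after k components = (λ_1 + ... + λ_k) / Σ λ:
  k = 1: 44/87 = 0.5057
  k = 2: (44 + 24)/87 = 68/87 = 0.7816
  k = 3: (44 + 24 + 19)/87 = 87/87 = 1

Summary (fraction, with percent):

explained: PC1 0.5057 (50.57%), PC2 0.2759 (27.59%), PC3 0.2184 (21.84%);  cumulative: 0.5057, 0.7816, 1


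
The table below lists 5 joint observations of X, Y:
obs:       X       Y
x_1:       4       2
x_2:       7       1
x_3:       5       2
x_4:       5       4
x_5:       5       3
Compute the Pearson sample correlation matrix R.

Step 1 — column means:
  mean(X) = (4 + 7 + 5 + 5 + 5) / 5 = 26/5 = 5.2
  mean(Y) = (2 + 1 + 2 + 4 + 3) / 5 = 12/5 = 2.4

Step 2 — sample variances and covariances s[i,j] = (1/(n-1)) · Σ_k (x_{k,i} - mean_i) · (x_{k,j} - mean_j), with n-1 = 4:
  s[X,X] = ((-1.2)·(-1.2) + (1.8)·(1.8) + (-0.2)·(-0.2) + (-0.2)·(-0.2) + (-0.2)·(-0.2)) / 4 = 4.8/4 = 1.2
  s[X,Y] = ((-1.2)·(-0.4) + (1.8)·(-1.4) + (-0.2)·(-0.4) + (-0.2)·(1.6) + (-0.2)·(0.6)) / 4 = -2.4/4 = -0.6
  s[Y,Y] = ((-0.4)·(-0.4) + (-1.4)·(-1.4) + (-0.4)·(-0.4) + (1.6)·(1.6) + (0.6)·(0.6)) / 4 = 5.2/4 = 1.3
  Sample standard deviations s_i = √(s[i,i]):
  s(X) = √(1.2) = 1.0954
  s(Y) = √(1.3) = 1.1402

Step 3 — r_{ij} = s_{ij} / (s_i · s_j):
  r[X,X] = 1 (diagonal).
  r[X,Y] = -0.6 / (1.0954 · 1.1402) = -0.6 / 1.249 = -0.4804
  r[Y,Y] = 1 (diagonal).

R is symmetric with unit diagonal. Assembling:

R = [[1, -0.4804],
 [-0.4804, 1]]


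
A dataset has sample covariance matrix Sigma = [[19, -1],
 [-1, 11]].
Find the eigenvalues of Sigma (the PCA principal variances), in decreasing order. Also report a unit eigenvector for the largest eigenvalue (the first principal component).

Step 1 — characteristic polynomial of 2×2 Sigma:
  det(Sigma - λI) = λ² - trace · λ + det = 0.
  trace = 19 + 11 = 30, det = 19·11 - (-1)² = 208.
Step 2 — discriminant:
  Δ = trace² - 4·det = 900 - 832 = 68.
Step 3 — eigenvalues:
  λ = (trace ± √Δ)/2 = (30 ± 8.2462)/2,
  λ_1 = 19.1231,  λ_2 = 10.8769.

Step 4 — unit eigenvector for λ_1: solve (Sigma - λ_1 I)v = 0. First row:
  (19 - 19.1231)·v_x + (-1)·v_y = 0, i.e. (-0.1231)·v_x + (-1)·v_y = 0,
  so v ∝ (b, λ_1 - a) = (-1, 0.1231); multiply by -1 so the first entry is positive: u = (1, -0.1231).
  ||u|| = √((1)² + (-0.1231)²) = √(1.0152) ≈ 1.0075,
  v_1 = u/||u|| ≈ (0.9925, -0.1222) (||v_1|| = 1).

λ_1 = 19.1231,  λ_2 = 10.8769;  v_1 ≈ (0.9925, -0.1222)


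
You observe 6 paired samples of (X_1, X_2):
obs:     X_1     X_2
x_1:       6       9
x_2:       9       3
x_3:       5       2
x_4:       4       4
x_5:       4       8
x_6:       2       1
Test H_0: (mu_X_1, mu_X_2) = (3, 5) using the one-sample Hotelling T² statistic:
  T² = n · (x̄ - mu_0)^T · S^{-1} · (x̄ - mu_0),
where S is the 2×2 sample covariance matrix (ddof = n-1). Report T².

Step 1 — sample mean vector:
  mean(X_1) = (6 + 9 + 5 + 4 + 4 + 2) / 6 = 30/6 = 5
  mean(X_2) = (9 + 3 + 2 + 4 + 8 + 1) / 6 = 27/6 = 4.5
  x̄ = (5, 4.5),  deviation x̄ - mu_0 = (5, 4.5) - (3, 5) = (2, -0.5).

Step 2 — sample covariance matrix, S[i,j] = (1/(n-1)) · Σ_k (x_{k,i} - mean_i) · (x_{k,j} - mean_j), divisor n-1 = 5:
  S[X_1,X_1] = ((1)·(1) + (4)·(4) + (0)·(0) + (-1)·(-1) + (-1)·(-1) + (-3)·(-3)) / 5 = 28/5 = 5.6
  S[X_1,X_2] = ((1)·(4.5) + (4)·(-1.5) + (0)·(-2.5) + (-1)·(-0.5) + (-1)·(3.5) + (-3)·(-3.5)) / 5 = 6/5 = 1.2
  S[X_2,X_2] = ((4.5)·(4.5) + (-1.5)·(-1.5) + (-2.5)·(-2.5) + (-0.5)·(-0.5) + (3.5)·(3.5) + (-3.5)·(-3.5)) / 5 = 53.5/5 = 10.7
  S = [[5.6, 1.2],
 [1.2, 10.7]].

Step 3 — invert S. det(S) = 5.6·10.7 - (1.2)² = 58.48.
  S^{-1} = (1/det) · [[d, -b], [-b, a]] = [[0.183, -0.0205],
 [-0.0205, 0.0958]].

Step 4 — quadratic form (x̄ - mu_0)^T · S^{-1} · (x̄ - mu_0):
  S^{-1} · (x̄ - mu_0) = (0.3762, -0.0889),
  (x̄ - mu_0)^T · [...] = (2)·(0.3762) + (-0.5)·(-0.0889) = 0.7969.

Step 5 — scale by n: T² = 6 · 0.7969 = 4.7811.

T² ≈ 4.7811


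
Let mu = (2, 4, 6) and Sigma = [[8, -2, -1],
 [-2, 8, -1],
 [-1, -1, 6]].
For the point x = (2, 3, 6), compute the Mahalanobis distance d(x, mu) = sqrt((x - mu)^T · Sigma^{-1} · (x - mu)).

Step 1 — centre the observation: (x - mu) = (0, -1, 0).

Step 2 — invert Sigma (cofactor / det for 3×3, or solve directly):
  Sigma^{-1} = [[0.1382, 0.0382, 0.0294],
 [0.0382, 0.1382, 0.0294],
 [0.0294, 0.0294, 0.1765]].

Step 3 — form the quadratic (x - mu)^T · Sigma^{-1} · (x - mu):
  Sigma^{-1} · (x - mu) = (-0.0382, -0.1382, -0.0294).
  (x - mu)^T · [Sigma^{-1} · (x - mu)] = (0)·(-0.0382) + (-1)·(-0.1382) + (0)·(-0.0294) = 0.1382.

Step 4 — take square root: d = √(0.1382) ≈ 0.3718.

d(x, mu) = √(0.1382) ≈ 0.3718


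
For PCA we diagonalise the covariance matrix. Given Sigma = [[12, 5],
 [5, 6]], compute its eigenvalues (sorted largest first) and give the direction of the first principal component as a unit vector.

Step 1 — characteristic polynomial of 2×2 Sigma:
  det(Sigma - λI) = λ² - trace · λ + det = 0.
  trace = 12 + 6 = 18, det = 12·6 - (5)² = 47.
Step 2 — discriminant:
  Δ = trace² - 4·det = 324 - 188 = 136.
Step 3 — eigenvalues:
  λ = (trace ± √Δ)/2 = (18 ± 11.6619)/2,
  λ_1 = 14.831,  λ_2 = 3.169.

Step 4 — unit eigenvector for λ_1: solve (Sigma - λ_1 I)v = 0. First row:
  (12 - 14.831)·v_x + (5)·v_y = 0, i.e. (-2.831)·v_x + (5)·v_y = 0,
  so v ∝ (b, λ_1 - a) = (5, 2.831) = u.
  ||u|| = √((5)² + (2.831)²) = √(33.0143) ≈ 5.7458,
  v_1 = u/||u|| ≈ (0.8702, 0.4927) (||v_1|| = 1).

λ_1 = 14.831,  λ_2 = 3.169;  v_1 ≈ (0.8702, 0.4927)


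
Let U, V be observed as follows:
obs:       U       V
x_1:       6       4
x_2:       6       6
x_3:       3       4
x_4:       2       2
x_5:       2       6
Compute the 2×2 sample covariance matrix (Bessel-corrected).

Step 1 — column means:
  mean(U) = (6 + 6 + 3 + 2 + 2) / 5 = 19/5 = 3.8
  mean(V) = (4 + 6 + 4 + 2 + 6) / 5 = 22/5 = 4.4

Step 2 — sample covariance S[i,j] = (1/(n-1)) · Σ_k (x_{k,i} - mean_i) · (x_{k,j} - mean_j), with n-1 = 4.
  S[U,U] = ((2.2)·(2.2) + (2.2)·(2.2) + (-0.8)·(-0.8) + (-1.8)·(-1.8) + (-1.8)·(-1.8)) / 4 = 16.8/4 = 4.2
  S[U,V] = ((2.2)·(-0.4) + (2.2)·(1.6) + (-0.8)·(-0.4) + (-1.8)·(-2.4) + (-1.8)·(1.6)) / 4 = 4.4/4 = 1.1
  S[V,V] = ((-0.4)·(-0.4) + (1.6)·(1.6) + (-0.4)·(-0.4) + (-2.4)·(-2.4) + (1.6)·(1.6)) / 4 = 11.2/4 = 2.8

S is symmetric (S[j,i] = S[i,j]). Assembling:

S = [[4.2, 1.1],
 [1.1, 2.8]]


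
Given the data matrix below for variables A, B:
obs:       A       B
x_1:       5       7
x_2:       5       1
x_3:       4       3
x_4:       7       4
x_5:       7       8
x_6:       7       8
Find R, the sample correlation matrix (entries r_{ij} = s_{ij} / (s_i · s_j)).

Step 1 — column means:
  mean(A) = (5 + 5 + 4 + 7 + 7 + 7) / 6 = 35/6 = 5.8333
  mean(B) = (7 + 1 + 3 + 4 + 8 + 8) / 6 = 31/6 = 5.1667

Step 2 — sample variances and covariances s[i,j] = (1/(n-1)) · Σ_k (x_{k,i} - mean_i) · (x_{k,j} - mean_j), with n-1 = 5:
  s[A,A] = ((-0.8333)·(-0.8333) + (-0.8333)·(-0.8333) + (-1.8333)·(-1.8333) + (1.1667)·(1.1667) + (1.1667)·(1.1667) + (1.1667)·(1.1667)) / 5 = 8.8333/5 = 1.7667
  s[A,B] = ((-0.8333)·(1.8333) + (-0.8333)·(-4.1667) + (-1.8333)·(-2.1667) + (1.1667)·(-1.1667) + (1.1667)·(2.8333) + (1.1667)·(2.8333)) / 5 = 11.1667/5 = 2.2333
  s[B,B] = ((1.8333)·(1.8333) + (-4.1667)·(-4.1667) + (-2.1667)·(-2.1667) + (-1.1667)·(-1.1667) + (2.8333)·(2.8333) + (2.8333)·(2.8333)) / 5 = 42.8333/5 = 8.5667
  Sample standard deviations s_i = √(s[i,i]):
  s(A) = √(1.7667) = 1.3292
  s(B) = √(8.5667) = 2.9269

Step 3 — r_{ij} = s_{ij} / (s_i · s_j):
  r[A,A] = 1 (diagonal).
  r[A,B] = 2.2333 / (1.3292 · 2.9269) = 2.2333 / 3.8903 = 0.5741
  r[B,B] = 1 (diagonal).

R is symmetric with unit diagonal. Assembling:

R = [[1, 0.5741],
 [0.5741, 1]]


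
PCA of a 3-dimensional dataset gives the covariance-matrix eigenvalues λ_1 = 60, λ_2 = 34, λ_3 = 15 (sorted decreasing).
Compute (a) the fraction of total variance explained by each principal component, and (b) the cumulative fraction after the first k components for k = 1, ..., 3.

Step 1 — total variance = trace(Sigma) = Σ λ_i = 60 + 34 + 15 = 109.

Step 2 — fraction explained by component i = λ_i / Σ λ:
  PC1: 60/109 = 0.5505
  PC2: 34/109 = 0.3119
  PC3: 15/109 = 0.1376

Step 3 — cumulative fraction after k components = (λ_1 + ... + λ_k) / Σ λ:
  k = 1: 60/109 = 0.5505
  k = 2: (60 + 34)/109 = 94/109 = 0.8624
  k = 3: (60 + 34 + 15)/109 = 109/109 = 1

Summary (fraction, with percent):

explained: PC1 0.5505 (55.05%), PC2 0.3119 (31.19%), PC3 0.1376 (13.76%);  cumulative: 0.5505, 0.8624, 1


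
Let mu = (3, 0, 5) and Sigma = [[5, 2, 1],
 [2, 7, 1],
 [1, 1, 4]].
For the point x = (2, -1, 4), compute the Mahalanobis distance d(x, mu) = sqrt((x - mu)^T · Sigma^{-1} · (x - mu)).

Step 1 — centre the observation: (x - mu) = (-1, -1, -1).

Step 2 — invert Sigma (cofactor / det for 3×3, or solve directly):
  Sigma^{-1} = [[0.2328, -0.0603, -0.0431],
 [-0.0603, 0.1638, -0.0259],
 [-0.0431, -0.0259, 0.2672]].

Step 3 — form the quadratic (x - mu)^T · Sigma^{-1} · (x - mu):
  Sigma^{-1} · (x - mu) = (-0.1293, -0.0776, -0.1983).
  (x - mu)^T · [Sigma^{-1} · (x - mu)] = (-1)·(-0.1293) + (-1)·(-0.0776) + (-1)·(-0.1983) = 0.4052.

Step 4 — take square root: d = √(0.4052) ≈ 0.6365.

d(x, mu) = √(0.4052) ≈ 0.6365


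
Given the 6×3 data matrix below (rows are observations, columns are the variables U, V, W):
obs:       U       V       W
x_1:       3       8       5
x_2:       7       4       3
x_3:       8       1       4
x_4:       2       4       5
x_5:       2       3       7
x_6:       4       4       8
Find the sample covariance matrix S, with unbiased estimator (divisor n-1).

Step 1 — column means:
  mean(U) = (3 + 7 + 8 + 2 + 2 + 4) / 6 = 26/6 = 4.3333
  mean(V) = (8 + 4 + 1 + 4 + 3 + 4) / 6 = 24/6 = 4
  mean(W) = (5 + 3 + 4 + 5 + 7 + 8) / 6 = 32/6 = 5.3333

Step 2 — sample covariance S[i,j] = (1/(n-1)) · Σ_k (x_{k,i} - mean_i) · (x_{k,j} - mean_j), with n-1 = 5.
  S[U,U] = ((-1.3333)·(-1.3333) + (2.6667)·(2.6667) + (3.6667)·(3.6667) + (-2.3333)·(-2.3333) + (-2.3333)·(-2.3333) + (-0.3333)·(-0.3333)) / 5 = 33.3333/5 = 6.6667
  S[U,V] = ((-1.3333)·(4) + (2.6667)·(0) + (3.6667)·(-3) + (-2.3333)·(0) + (-2.3333)·(-1) + (-0.3333)·(0)) / 5 = -14/5 = -2.8
  S[U,W] = ((-1.3333)·(-0.3333) + (2.6667)·(-2.3333) + (3.6667)·(-1.3333) + (-2.3333)·(-0.3333) + (-2.3333)·(1.6667) + (-0.3333)·(2.6667)) / 5 = -14.6667/5 = -2.9333
  S[V,V] = ((4)·(4) + (0)·(0) + (-3)·(-3) + (0)·(0) + (-1)·(-1) + (0)·(0)) / 5 = 26/5 = 5.2
  S[V,W] = ((4)·(-0.3333) + (0)·(-2.3333) + (-3)·(-1.3333) + (0)·(-0.3333) + (-1)·(1.6667) + (0)·(2.6667)) / 5 = 1/5 = 0.2
  S[W,W] = ((-0.3333)·(-0.3333) + (-2.3333)·(-2.3333) + (-1.3333)·(-1.3333) + (-0.3333)·(-0.3333) + (1.6667)·(1.6667) + (2.6667)·(2.6667)) / 5 = 17.3333/5 = 3.4667

S is symmetric (S[j,i] = S[i,j]). Assembling:

S = [[6.6667, -2.8, -2.9333],
 [-2.8, 5.2, 0.2],
 [-2.9333, 0.2, 3.4667]]


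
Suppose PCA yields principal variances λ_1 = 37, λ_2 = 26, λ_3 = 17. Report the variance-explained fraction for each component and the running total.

Step 1 — total variance = trace(Sigma) = Σ λ_i = 37 + 26 + 17 = 80.

Step 2 — fraction explained by component i = λ_i / Σ λ:
  PC1: 37/80 = 0.4625
  PC2: 26/80 = 0.325
  PC3: 17/80 = 0.2125

Step 3 — cumulative fraction after k components = (λ_1 + ... + λ_k) / Σ λ:
  k = 1: 37/80 = 0.4625
  k = 2: (37 + 26)/80 = 63/80 = 0.7875
  k = 3: (37 + 26 + 17)/80 = 80/80 = 1

Summary (fraction, with percent):

explained: PC1 0.4625 (46.25%), PC2 0.325 (32.5%), PC3 0.2125 (21.25%);  cumulative: 0.4625, 0.7875, 1


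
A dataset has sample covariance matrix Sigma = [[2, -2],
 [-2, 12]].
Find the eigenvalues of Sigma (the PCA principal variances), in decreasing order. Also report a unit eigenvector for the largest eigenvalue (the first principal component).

Step 1 — characteristic polynomial of 2×2 Sigma:
  det(Sigma - λI) = λ² - trace · λ + det = 0.
  trace = 2 + 12 = 14, det = 2·12 - (-2)² = 20.
Step 2 — discriminant:
  Δ = trace² - 4·det = 196 - 80 = 116.
Step 3 — eigenvalues:
  λ = (trace ± √Δ)/2 = (14 ± 10.7703)/2,
  λ_1 = 12.3852,  λ_2 = 1.6148.

Step 4 — unit eigenvector for λ_1: solve (Sigma - λ_1 I)v = 0. First row:
  (2 - 12.3852)·v_x + (-2)·v_y = 0, i.e. (-10.3852)·v_x + (-2)·v_y = 0,
  so v ∝ (b, λ_1 - a) = (-2, 10.3852); multiply by -1 so the first entry is positive: u = (2, -10.3852).
  ||u|| = √((2)² + (-10.3852)²) = √(111.8516) ≈ 10.576,
  v_1 = u/||u|| ≈ (0.1891, -0.982) (||v_1|| = 1).

λ_1 = 12.3852,  λ_2 = 1.6148;  v_1 ≈ (0.1891, -0.982)


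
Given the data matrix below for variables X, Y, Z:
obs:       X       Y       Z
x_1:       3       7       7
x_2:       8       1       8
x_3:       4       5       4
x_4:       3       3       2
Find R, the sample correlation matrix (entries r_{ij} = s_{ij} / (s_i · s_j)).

Step 1 — column means:
  mean(X) = (3 + 8 + 4 + 3) / 4 = 18/4 = 4.5
  mean(Y) = (7 + 1 + 5 + 3) / 4 = 16/4 = 4
  mean(Z) = (7 + 8 + 4 + 2) / 4 = 21/4 = 5.25

Step 2 — sample variances and covariances s[i,j] = (1/(n-1)) · Σ_k (x_{k,i} - mean_i) · (x_{k,j} - mean_j), with n-1 = 3:
  s[X,X] = ((-1.5)·(-1.5) + (3.5)·(3.5) + (-0.5)·(-0.5) + (-1.5)·(-1.5)) / 3 = 17/3 = 5.6667
  s[X,Y] = ((-1.5)·(3) + (3.5)·(-3) + (-0.5)·(1) + (-1.5)·(-1)) / 3 = -14/3 = -4.6667
  s[X,Z] = ((-1.5)·(1.75) + (3.5)·(2.75) + (-0.5)·(-1.25) + (-1.5)·(-3.25)) / 3 = 12.5/3 = 4.1667
  s[Y,Y] = ((3)·(3) + (-3)·(-3) + (1)·(1) + (-1)·(-1)) / 3 = 20/3 = 6.6667
  s[Y,Z] = ((3)·(1.75) + (-3)·(2.75) + (1)·(-1.25) + (-1)·(-3.25)) / 3 = -1/3 = -0.3333
  s[Z,Z] = ((1.75)·(1.75) + (2.75)·(2.75) + (-1.25)·(-1.25) + (-3.25)·(-3.25)) / 3 = 22.75/3 = 7.5833
  Sample standard deviations s_i = √(s[i,i]):
  s(X) = √(5.6667) = 2.3805
  s(Y) = √(6.6667) = 2.582
  s(Z) = √(7.5833) = 2.7538

Step 3 — r_{ij} = s_{ij} / (s_i · s_j):
  r[X,X] = 1 (diagonal).
  r[X,Y] = -4.6667 / (2.3805 · 2.582) = -4.6667 / 6.1464 = -0.7593
  r[X,Z] = 4.1667 / (2.3805 · 2.7538) = 4.1667 / 6.5553 = 0.6356
  r[Y,Y] = 1 (diagonal).
  r[Y,Z] = -0.3333 / (2.582 · 2.7538) = -0.3333 / 7.1102 = -0.0469
  r[Z,Z] = 1 (diagonal).

R is symmetric with unit diagonal. Assembling:

R = [[1, -0.7593, 0.6356],
 [-0.7593, 1, -0.0469],
 [0.6356, -0.0469, 1]]


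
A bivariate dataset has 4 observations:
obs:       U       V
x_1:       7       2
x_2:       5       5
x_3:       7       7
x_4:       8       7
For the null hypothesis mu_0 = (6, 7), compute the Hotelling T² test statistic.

Step 1 — sample mean vector:
  mean(U) = (7 + 5 + 7 + 8) / 4 = 27/4 = 6.75
  mean(V) = (2 + 5 + 7 + 7) / 4 = 21/4 = 5.25
  x̄ = (6.75, 5.25),  deviation x̄ - mu_0 = (6.75, 5.25) - (6, 7) = (0.75, -1.75).

Step 2 — sample covariance matrix, S[i,j] = (1/(n-1)) · Σ_k (x_{k,i} - mean_i) · (x_{k,j} - mean_j), divisor n-1 = 3:
  S[U,U] = ((0.25)·(0.25) + (-1.75)·(-1.75) + (0.25)·(0.25) + (1.25)·(1.25)) / 3 = 4.75/3 = 1.5833
  S[U,V] = ((0.25)·(-3.25) + (-1.75)·(-0.25) + (0.25)·(1.75) + (1.25)·(1.75)) / 3 = 2.25/3 = 0.75
  S[V,V] = ((-3.25)·(-3.25) + (-0.25)·(-0.25) + (1.75)·(1.75) + (1.75)·(1.75)) / 3 = 16.75/3 = 5.5833
  S = [[1.5833, 0.75],
 [0.75, 5.5833]].

Step 3 — invert S. det(S) = 1.5833·5.5833 - (0.75)² = 8.2778.
  S^{-1} = (1/det) · [[d, -b], [-b, a]] = [[0.6745, -0.0906],
 [-0.0906, 0.1913]].

Step 4 — quadratic form (x̄ - mu_0)^T · S^{-1} · (x̄ - mu_0):
  S^{-1} · (x̄ - mu_0) = (0.6644, -0.4027),
  (x̄ - mu_0)^T · [...] = (0.75)·(0.6644) + (-1.75)·(-0.4027) = 1.203.

Step 5 — scale by n: T² = 4 · 1.203 = 4.8121.

T² ≈ 4.8121


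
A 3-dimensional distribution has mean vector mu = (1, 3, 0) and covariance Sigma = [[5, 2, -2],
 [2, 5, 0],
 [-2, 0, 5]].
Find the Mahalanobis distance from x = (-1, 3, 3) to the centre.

Step 1 — centre the observation: (x - mu) = (-2, 0, 3).

Step 2 — invert Sigma (cofactor / det for 3×3, or solve directly):
  Sigma^{-1} = [[0.2941, -0.1176, 0.1176],
 [-0.1176, 0.2471, -0.0471],
 [0.1176, -0.0471, 0.2471]].

Step 3 — form the quadratic (x - mu)^T · Sigma^{-1} · (x - mu):
  Sigma^{-1} · (x - mu) = (-0.2353, 0.0941, 0.5059).
  (x - mu)^T · [Sigma^{-1} · (x - mu)] = (-2)·(-0.2353) + (0)·(0.0941) + (3)·(0.5059) = 1.9882.

Step 4 — take square root: d = √(1.9882) ≈ 1.41.

d(x, mu) = √(1.9882) ≈ 1.41
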